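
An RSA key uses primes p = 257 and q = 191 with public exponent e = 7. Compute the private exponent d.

φ(n) = (p−1)(q−1) = 256·190 = 48640.
Need d with 7·d ≡ 1 (mod 48640). Apply the extended Euclidean algorithm:
48640 = 6948×7 + 4
7 = 1×4 + 3
4 = 1×3 + 1
3 = 3×1 + 0
Back-substitute:
1 = 4 − 3
1 = −7 + 2·4
1 = 2·48640 − 13897·7
So 7·(-13897) ≡ 1 (mod 48640), hence d ≡ -13897 ≡ 34743 (mod 48640).

34743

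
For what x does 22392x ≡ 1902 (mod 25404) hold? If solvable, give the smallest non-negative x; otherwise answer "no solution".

gcd(22392, 25404):
25404 = 1*22392 + 3012
22392 = 7*3012 + 1308
3012 = 2*1308 + 396
1308 = 3*396 + 120
396 = 3*120 + 36
120 = 3*36 + 12
36 = 3*12 + 0
gcd = 12, but 12 ∤ 1902, so the congruence has no solution.

no solution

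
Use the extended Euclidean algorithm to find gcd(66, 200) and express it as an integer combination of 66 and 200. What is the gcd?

2

Euclidean algorithm:
200 = 3*66 + 2
66 = 33*2 + 0
gcd(66, 200) = 2.
Working backward:
2 = 200 − 3·66
So 2 = (1)·200 + (-3)·66.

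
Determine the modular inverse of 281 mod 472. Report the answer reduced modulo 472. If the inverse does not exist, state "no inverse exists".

257

Run Euclid on (472, 281):
472 = 1*281 + 191
281 = 1*191 + 90
191 = 2*90 + 11
90 = 8*11 + 2
11 = 5*2 + 1
2 = 2*1 + 0
gcd = 1, so the inverse exists. Back-substitute:
1 = 11 − 5·2
1 = −5·90 + 41·11
1 = 41·191 − 87·90
1 = −87·281 + 128·191
1 = 128·472 − 215·281
So 281·(-215) ≡ 1 (mod 472), and -215 ≡ 257 (mod 472).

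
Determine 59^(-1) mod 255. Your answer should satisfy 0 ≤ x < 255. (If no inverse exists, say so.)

Extended Euclidean algorithm:
255 = 4·59 + 19
59 = 3·19 + 2
19 = 9·2 + 1
2 = 2·1 + 0
gcd = 1, so the inverse exists. Back-substitute:
1 = 19 − 9·2
1 = −9·59 + 28·19
1 = 28·255 − 121·59
Thus 59·(-121) ≡ 1 (mod 255); reducing, -121 mod 255 = 134.

134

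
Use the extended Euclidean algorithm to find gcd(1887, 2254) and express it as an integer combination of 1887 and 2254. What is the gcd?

Repeated division:
2254 = 1·1887 + 367
1887 = 5·367 + 52
367 = 7·52 + 3
52 = 17·3 + 1
3 = 3·1 + 0
gcd(1887, 2254) = 1.
Back-substituting:
1 = 52 − 17·3
1 = −17·367 + 120·52
1 = 120·1887 − 617·367
1 = −617·2254 + 737·1887
So 1 = (-617)·2254 + (737)·1887.

1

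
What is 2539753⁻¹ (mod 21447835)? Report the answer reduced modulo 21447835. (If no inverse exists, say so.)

Extended Euclidean algorithm:
21447835 = 8·2539753 + 1129811
2539753 = 2·1129811 + 280131
1129811 = 4·280131 + 9287
280131 = 30·9287 + 1521
9287 = 6·1521 + 161
1521 = 9·161 + 72
161 = 2·72 + 17
72 = 4·17 + 4
17 = 4·4 + 1
4 = 4·1 + 0
Since gcd(2539753, 21447835) = 1, back-substitute to write 1 as a combination:
1 = 17 − 4·4
1 = −4·72 + 17·17
1 = 17·161 − 38·72
1 = −38·1521 + 359·161
1 = 359·9287 − 2192·1521
1 = −2192·280131 + 66119·9287
1 = 66119·1129811 − 266668·280131
1 = −266668·2539753 + 599455·1129811
1 = 599455·21447835 − 5062308·2539753
Hence 2539753⁻¹ ≡ -5062308 ≡ 16385527 (mod 21447835).

16385527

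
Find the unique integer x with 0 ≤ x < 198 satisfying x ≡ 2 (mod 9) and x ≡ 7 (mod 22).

Write x = 2 + 9·k. Then 9·k ≡ 7 − 2 ≡ 5 (mod 22).
Need 9⁻¹ mod 22. Extended Euclid on (22, 9):
22 = 2×9 + 4
9 = 2×4 + 1
4 = 4×1 + 0
Back-substitute:
1 = 9 − 2·4
1 = −2·22 + 5·9
9⁻¹ ≡ 5 (mod 22), so k ≡ 5·5 ≡ 3 (mod 22).
x = 2 + 9·3 = 29.

29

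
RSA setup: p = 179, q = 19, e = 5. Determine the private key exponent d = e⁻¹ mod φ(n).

φ(n) = (p−1)(q−1) = 178·18 = 3204.
Need d with 5·d ≡ 1 (mod 3204). Apply the extended Euclidean algorithm:
3204 = 640·5 + 4
5 = 1·4 + 1
4 = 4·1 + 0
Back-substitute:
1 = 5 − 4
1 = −3204 + 641·5
So 5·641 ≡ 1 (mod 3204), hence d = 641.

641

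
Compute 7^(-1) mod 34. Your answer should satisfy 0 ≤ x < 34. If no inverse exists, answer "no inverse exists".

5

Extended Euclidean algorithm:
34 = 4*7 + 6
7 = 1*6 + 1
6 = 6*1 + 0
gcd = 1, so the inverse exists. Back-substitute:
1 = 7 − 6
1 = −34 + 5·7
So 7·5 ≡ 1 (mod 34).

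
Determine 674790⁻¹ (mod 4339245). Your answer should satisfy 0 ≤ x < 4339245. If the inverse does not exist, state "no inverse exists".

no inverse exists

Euclidean algorithm on 4339245, 674790:
4339245 = 6×674790 + 290505
674790 = 2×290505 + 93780
290505 = 3×93780 + 9165
93780 = 10×9165 + 2130
9165 = 4×2130 + 645
2130 = 3×645 + 195
645 = 3×195 + 60
195 = 3×60 + 15
60 = 4×15 + 0
The gcd is 15, not 1, hence no inverse exists.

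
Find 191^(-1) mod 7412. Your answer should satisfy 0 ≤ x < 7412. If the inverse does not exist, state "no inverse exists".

1203

gcd(7412, 191) by repeated division:
7412 = 38·191 + 154
191 = 1·154 + 37
154 = 4·37 + 6
37 = 6·6 + 1
6 = 6·1 + 0
gcd = 1, so the inverse exists. Back-substitute:
1 = 37 − 6·6
1 = −6·154 + 25·37
1 = 25·191 − 31·154
1 = −31·7412 + 1203·191
So 191·1203 ≡ 1 (mod 7412).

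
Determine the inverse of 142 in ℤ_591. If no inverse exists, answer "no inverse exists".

gcd(591, 142) by repeated division:
591 = 4×142 + 23
142 = 6×23 + 4
23 = 5×4 + 3
4 = 1×3 + 1
3 = 3×1 + 0
Since gcd(142, 591) = 1, back-substitute to write 1 as a combination:
1 = 4 − 3
1 = −23 + 6·4
1 = 6·142 − 37·23
1 = −37·591 + 154·142
So 142·154 ≡ 1 (mod 591).

154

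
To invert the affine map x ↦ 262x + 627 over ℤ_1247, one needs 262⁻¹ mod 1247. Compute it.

871

Apply the Euclidean algorithm to 1247 and 262:
1247 = 4×262 + 199
262 = 1×199 + 63
199 = 3×63 + 10
63 = 6×10 + 3
10 = 3×3 + 1
3 = 3×1 + 0
Since gcd(262, 1247) = 1, back-substitute to write 1 as a combination:
1 = 10 − 3·3
1 = −3·63 + 19·10
1 = 19·199 − 60·63
1 = −60·262 + 79·199
1 = 79·1247 − 376·262
So 262·(-376) ≡ 1 (mod 1247), and -376 ≡ 871 (mod 1247).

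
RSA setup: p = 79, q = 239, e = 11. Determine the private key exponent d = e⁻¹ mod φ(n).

φ(n) = (p−1)(q−1) = 78·238 = 18564.
Need d with 11·d ≡ 1 (mod 18564). Apply the extended Euclidean algorithm:
18564 = 1687*11 + 7
11 = 1*7 + 4
7 = 1*4 + 3
4 = 1*3 + 1
3 = 3*1 + 0
Back-substitute:
1 = 4 − 3
1 = −7 + 2·4
1 = 2·11 − 3·7
1 = −3·18564 + 5063·11
So 11·5063 ≡ 1 (mod 18564), hence d = 5063.

5063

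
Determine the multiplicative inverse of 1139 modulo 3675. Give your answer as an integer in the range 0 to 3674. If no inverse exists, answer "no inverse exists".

gcd(3675, 1139) by repeated division:
3675 = 3*1139 + 258
1139 = 4*258 + 107
258 = 2*107 + 44
107 = 2*44 + 19
44 = 2*19 + 6
19 = 3*6 + 1
6 = 6*1 + 0
The gcd is 1. Working backward:
1 = 19 − 3·6
1 = −3·44 + 7·19
1 = 7·107 − 17·44
1 = −17·258 + 41·107
1 = 41·1139 − 181·258
1 = −181·3675 + 584·1139
So 1139·584 ≡ 1 (mod 3675).

584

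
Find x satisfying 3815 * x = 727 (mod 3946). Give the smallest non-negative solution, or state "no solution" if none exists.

First find gcd(3815, 3946):
3946 = 1*3815 + 131
3815 = 29*131 + 16
131 = 8*16 + 3
16 = 5*3 + 1
3 = 3*1 + 0
gcd = 1, so a unique solution mod 3946 exists.
Back-substitute for the Bézout coefficients:
1 = 16 − 5·3
1 = −5·131 + 41·16
1 = 41·3815 − 1194·131
1 = −1194·3946 + 1235·3815
So 3815·(1235) ≡ 1 (mod 3946), giving 3815⁻¹ ≡ 1235.
x ≡ 3815⁻¹·727 ≡ 1235·727 ≡ 2103 (mod 3946).

2103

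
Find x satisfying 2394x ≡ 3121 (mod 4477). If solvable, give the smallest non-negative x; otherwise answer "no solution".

First find gcd(2394, 4477):
4477 = 1*2394 + 2083
2394 = 1*2083 + 311
2083 = 6*311 + 217
311 = 1*217 + 94
217 = 2*94 + 29
94 = 3*29 + 7
29 = 4*7 + 1
7 = 7*1 + 0
gcd = 1, so a unique solution mod 4477 exists.
Back-substitute for the Bézout coefficients:
1 = 29 − 4·7
1 = −4·94 + 13·29
1 = 13·217 − 30·94
1 = −30·311 + 43·217
1 = 43·2083 − 288·311
1 = −288·2394 + 331·2083
1 = 331·4477 − 619·2394
So 2394·(-619) ≡ 1 (mod 4477), giving 2394⁻¹ ≡ 3858.
x ≡ 2394⁻¹·3121 ≡ 3858·3121 ≡ 2165 (mod 4477).

2165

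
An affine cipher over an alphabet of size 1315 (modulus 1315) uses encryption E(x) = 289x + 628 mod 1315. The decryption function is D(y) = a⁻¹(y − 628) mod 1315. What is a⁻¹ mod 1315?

1224

Apply the Euclidean algorithm to 1315 and 289:
1315 = 4*289 + 159
289 = 1*159 + 130
159 = 1*130 + 29
130 = 4*29 + 14
29 = 2*14 + 1
14 = 14*1 + 0
gcd = 1, so the inverse exists. Back-substitute:
1 = 29 − 2·14
1 = −2·130 + 9·29
1 = 9·159 − 11·130
1 = −11·289 + 20·159
1 = 20·1315 − 91·289
Hence 289⁻¹ ≡ -91 ≡ 1224 (mod 1315).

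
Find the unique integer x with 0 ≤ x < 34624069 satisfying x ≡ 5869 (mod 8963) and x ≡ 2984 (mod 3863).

Write x = 5869 + 8963·k. Then 8963·k ≡ 2984 − 5869 ≡ 978 (mod 3863).
Need 8963⁻¹ mod 3863. Extended Euclid on (3863, 1237):
3863 = 3×1237 + 152
1237 = 8×152 + 21
152 = 7×21 + 5
21 = 4×5 + 1
5 = 5×1 + 0
Back-substitute:
1 = 21 − 4·5
1 = −4·152 + 29·21
1 = 29·1237 − 236·152
1 = −236·3863 + 737·1237
8963⁻¹ ≡ 737 (mod 3863), so k ≡ 737·978 ≡ 2268 (mod 3863).
x = 5869 + 8963·2268 = 20333953.

20333953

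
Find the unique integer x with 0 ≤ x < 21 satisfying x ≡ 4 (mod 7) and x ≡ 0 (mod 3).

18

Write x = 4 + 7·k. Then 7·k ≡ 0 − 4 ≡ 2 (mod 3).
Need 7⁻¹ mod 3. Extended Euclid on (3, 1):
3 = 3·1 + 0
7⁻¹ ≡ 1 (mod 3), so k ≡ 1·2 ≡ 2 (mod 3).
x = 4 + 7·2 = 18.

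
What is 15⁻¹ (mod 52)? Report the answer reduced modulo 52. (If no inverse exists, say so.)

7

Apply the Euclidean algorithm to 52 and 15:
52 = 3*15 + 7
15 = 2*7 + 1
7 = 7*1 + 0
gcd = 1, so the inverse exists. Back-substitute:
1 = 15 − 2·7
1 = −2·52 + 7·15
So 15·7 ≡ 1 (mod 52).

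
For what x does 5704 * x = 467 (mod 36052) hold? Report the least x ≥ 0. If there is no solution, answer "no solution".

gcd(5704, 36052):
36052 = 6×5704 + 1828
5704 = 3×1828 + 220
1828 = 8×220 + 68
220 = 3×68 + 16
68 = 4×16 + 4
16 = 4×4 + 0
gcd = 4, but 4 ∤ 467, so the congruence has no solution.

no solution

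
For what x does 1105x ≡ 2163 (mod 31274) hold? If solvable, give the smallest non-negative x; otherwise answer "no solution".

First find gcd(1105, 31274):
31274 = 28*1105 + 334
1105 = 3*334 + 103
334 = 3*103 + 25
103 = 4*25 + 3
25 = 8*3 + 1
3 = 3*1 + 0
gcd = 1, so a unique solution mod 31274 exists.
Back-substitute for the Bézout coefficients:
1 = 25 − 8·3
1 = −8·103 + 33·25
1 = 33·334 − 107·103
1 = −107·1105 + 354·334
1 = 354·31274 − 10019·1105
So 1105·(-10019) ≡ 1 (mod 31274), giving 1105⁻¹ ≡ 21255.
x ≡ 1105⁻¹·2163 ≡ 21255·2163 ≡ 1785 (mod 31274).

1785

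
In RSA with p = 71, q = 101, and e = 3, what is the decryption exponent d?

4667

φ(n) = (p−1)(q−1) = 70·100 = 7000.
Need d with 3·d ≡ 1 (mod 7000). Apply the extended Euclidean algorithm:
7000 = 2333*3 + 1
3 = 3*1 + 0
Back-substitute:
1 = 7000 − 2333·3
So 3·(-2333) ≡ 1 (mod 7000), hence d ≡ -2333 ≡ 4667 (mod 7000).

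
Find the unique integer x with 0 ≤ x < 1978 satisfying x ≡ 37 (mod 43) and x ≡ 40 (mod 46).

1972

Write x = 37 + 43·k. Then 43·k ≡ 40 − 37 ≡ 3 (mod 46).
Need 43⁻¹ mod 46. Extended Euclid on (46, 43):
46 = 1*43 + 3
43 = 14*3 + 1
3 = 3*1 + 0
Back-substitute:
1 = 43 − 14·3
1 = −14·46 + 15·43
43⁻¹ ≡ 15 (mod 46), so k ≡ 15·3 ≡ 45 (mod 46).
x = 37 + 43·45 = 1972.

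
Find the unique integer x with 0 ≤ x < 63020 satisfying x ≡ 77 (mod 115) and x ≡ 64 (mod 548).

Write x = 77 + 115·k. Then 115·k ≡ 64 − 77 ≡ 535 (mod 548).
Need 115⁻¹ mod 548. Extended Euclid on (548, 115):
548 = 4*115 + 88
115 = 1*88 + 27
88 = 3*27 + 7
27 = 3*7 + 6
7 = 1*6 + 1
6 = 6*1 + 0
Back-substitute:
1 = 7 − 6
1 = −27 + 4·7
1 = 4·88 − 13·27
1 = −13·115 + 17·88
1 = 17·548 − 81·115
115⁻¹ ≡ 467 (mod 548), so k ≡ 467·535 ≡ 505 (mod 548).
x = 77 + 115·505 = 58152.

58152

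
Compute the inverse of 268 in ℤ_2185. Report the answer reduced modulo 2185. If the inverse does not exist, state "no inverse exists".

1492

gcd(2185, 268) by repeated division:
2185 = 8×268 + 41
268 = 6×41 + 22
41 = 1×22 + 19
22 = 1×19 + 3
19 = 6×3 + 1
3 = 3×1 + 0
Since gcd(268, 2185) = 1, back-substitute to write 1 as a combination:
1 = 19 − 6·3
1 = −6·22 + 7·19
1 = 7·41 − 13·22
1 = −13·268 + 85·41
1 = 85·2185 − 693·268
Hence 268⁻¹ ≡ -693 ≡ 1492 (mod 2185).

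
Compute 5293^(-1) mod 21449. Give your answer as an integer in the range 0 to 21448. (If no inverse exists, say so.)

12157

Run Euclid on (21449, 5293):
21449 = 4*5293 + 277
5293 = 19*277 + 30
277 = 9*30 + 7
30 = 4*7 + 2
7 = 3*2 + 1
2 = 2*1 + 0
Since gcd(5293, 21449) = 1, back-substitute to write 1 as a combination:
1 = 7 − 3·2
1 = −3·30 + 13·7
1 = 13·277 − 120·30
1 = −120·5293 + 2293·277
1 = 2293·21449 − 9292·5293
So 5293·(-9292) ≡ 1 (mod 21449), and -9292 ≡ 12157 (mod 21449).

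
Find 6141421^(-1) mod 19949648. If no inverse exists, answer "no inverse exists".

18451461

gcd(19949648, 6141421) by repeated division:
19949648 = 3·6141421 + 1525385
6141421 = 4·1525385 + 39881
1525385 = 38·39881 + 9907
39881 = 4·9907 + 253
9907 = 39·253 + 40
253 = 6·40 + 13
40 = 3·13 + 1
13 = 13·1 + 0
Since gcd(6141421, 19949648) = 1, back-substitute to write 1 as a combination:
1 = 40 − 3·13
1 = −3·253 + 19·40
1 = 19·9907 − 744·253
1 = −744·39881 + 2995·9907
1 = 2995·1525385 − 114554·39881
1 = −114554·6141421 + 461211·1525385
1 = 461211·19949648 − 1498187·6141421
Hence 6141421⁻¹ ≡ -1498187 ≡ 18451461 (mod 19949648).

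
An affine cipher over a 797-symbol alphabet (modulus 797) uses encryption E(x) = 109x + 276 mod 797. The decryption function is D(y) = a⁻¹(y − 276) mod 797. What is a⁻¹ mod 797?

117

Extended Euclidean algorithm:
797 = 7*109 + 34
109 = 3*34 + 7
34 = 4*7 + 6
7 = 1*6 + 1
6 = 6*1 + 0
gcd = 1, so the inverse exists. Back-substitute:
1 = 7 − 6
1 = −34 + 5·7
1 = 5·109 − 16·34
1 = −16·797 + 117·109
So 109·117 ≡ 1 (mod 797).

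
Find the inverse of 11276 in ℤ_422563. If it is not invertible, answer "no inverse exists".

gcd(422563, 11276) by repeated division:
422563 = 37*11276 + 5351
11276 = 2*5351 + 574
5351 = 9*574 + 185
574 = 3*185 + 19
185 = 9*19 + 14
19 = 1*14 + 5
14 = 2*5 + 4
5 = 1*4 + 1
4 = 4*1 + 0
gcd = 1, so the inverse exists. Back-substitute:
1 = 5 − 4
1 = −14 + 3·5
1 = 3·19 − 4·14
1 = −4·185 + 39·19
1 = 39·574 − 121·185
1 = −121·5351 + 1128·574
1 = 1128·11276 − 2377·5351
1 = −2377·422563 + 89077·11276
So 11276·89077 ≡ 1 (mod 422563).

89077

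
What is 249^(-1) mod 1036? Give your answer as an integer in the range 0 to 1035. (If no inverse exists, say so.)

233

Apply the Euclidean algorithm to 1036 and 249:
1036 = 4×249 + 40
249 = 6×40 + 9
40 = 4×9 + 4
9 = 2×4 + 1
4 = 4×1 + 0
The gcd is 1. Working backward:
1 = 9 − 2·4
1 = −2·40 + 9·9
1 = 9·249 − 56·40
1 = −56·1036 + 233·249
So 249·233 ≡ 1 (mod 1036).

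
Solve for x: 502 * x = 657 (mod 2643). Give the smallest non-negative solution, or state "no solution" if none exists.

First find gcd(502, 2643):
2643 = 5×502 + 133
502 = 3×133 + 103
133 = 1×103 + 30
103 = 3×30 + 13
30 = 2×13 + 4
13 = 3×4 + 1
4 = 4×1 + 0
gcd = 1, so a unique solution mod 2643 exists.
Back-substitute for the Bézout coefficients:
1 = 13 − 3·4
1 = −3·30 + 7·13
1 = 7·103 − 24·30
1 = −24·133 + 31·103
1 = 31·502 − 117·133
1 = −117·2643 + 616·502
So 502·(616) ≡ 1 (mod 2643), giving 502⁻¹ ≡ 616.
x ≡ 502⁻¹·657 ≡ 616·657 ≡ 333 (mod 2643).

333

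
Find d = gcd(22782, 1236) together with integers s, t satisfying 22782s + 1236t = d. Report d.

Euclidean algorithm:
22782 = 18×1236 + 534
1236 = 2×534 + 168
534 = 3×168 + 30
168 = 5×30 + 18
30 = 1×18 + 12
18 = 1×12 + 6
12 = 2×6 + 0
gcd(22782, 1236) = 6.
Express as a combination:
6 = 18 − 12
6 = −30 + 2·18
6 = 2·168 − 11·30
6 = −11·534 + 35·168
6 = 35·1236 − 81·534
6 = −81·22782 + 1493·1236
So 6 = (-81)·22782 + (1493)·1236.

6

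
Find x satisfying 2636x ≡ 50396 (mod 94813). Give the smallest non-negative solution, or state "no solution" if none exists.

First find gcd(2636, 94813):
94813 = 35×2636 + 2553
2636 = 1×2553 + 83
2553 = 30×83 + 63
83 = 1×63 + 20
63 = 3×20 + 3
20 = 6×3 + 2
3 = 1×2 + 1
2 = 2×1 + 0
gcd = 1, so a unique solution mod 94813 exists.
Back-substitute for the Bézout coefficients:
1 = 3 − 2
1 = −20 + 7·3
1 = 7·63 − 22·20
1 = −22·83 + 29·63
1 = 29·2553 − 892·83
1 = −892·2636 + 921·2553
1 = 921·94813 − 33127·2636
So 2636·(-33127) ≡ 1 (mod 94813), giving 2636⁻¹ ≡ 61686.
x ≡ 2636⁻¹·50396 ≡ 61686·50396 ≡ 93825 (mod 94813).

93825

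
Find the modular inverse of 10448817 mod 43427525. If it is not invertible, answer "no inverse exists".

3599128

gcd(43427525, 10448817) by repeated division:
43427525 = 4×10448817 + 1632257
10448817 = 6×1632257 + 655275
1632257 = 2×655275 + 321707
655275 = 2×321707 + 11861
321707 = 27×11861 + 1460
11861 = 8×1460 + 181
1460 = 8×181 + 12
181 = 15×12 + 1
12 = 12×1 + 0
gcd = 1, so the inverse exists. Back-substitute:
1 = 181 − 15·12
1 = −15·1460 + 121·181
1 = 121·11861 − 983·1460
1 = −983·321707 + 26662·11861
1 = 26662·655275 − 54307·321707
1 = −54307·1632257 + 135276·655275
1 = 135276·10448817 − 865963·1632257
1 = −865963·43427525 + 3599128·10448817
So 10448817·3599128 ≡ 1 (mod 43427525).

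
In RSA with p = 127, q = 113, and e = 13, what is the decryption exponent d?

11941

φ(n) = (p−1)(q−1) = 126·112 = 14112.
Need d with 13·d ≡ 1 (mod 14112). Apply the extended Euclidean algorithm:
14112 = 1085×13 + 7
13 = 1×7 + 6
7 = 1×6 + 1
6 = 6×1 + 0
Back-substitute:
1 = 7 − 6
1 = −13 + 2·7
1 = 2·14112 − 2171·13
So 13·(-2171) ≡ 1 (mod 14112), hence d ≡ -2171 ≡ 11941 (mod 14112).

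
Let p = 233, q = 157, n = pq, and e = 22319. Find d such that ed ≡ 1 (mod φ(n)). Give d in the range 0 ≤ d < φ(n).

φ(n) = (p−1)(q−1) = 232·156 = 36192.
Need d with 22319·d ≡ 1 (mod 36192). Apply the extended Euclidean algorithm:
36192 = 1·22319 + 13873
22319 = 1·13873 + 8446
13873 = 1·8446 + 5427
8446 = 1·5427 + 3019
5427 = 1·3019 + 2408
3019 = 1·2408 + 611
2408 = 3·611 + 575
611 = 1·575 + 36
575 = 15·36 + 35
36 = 1·35 + 1
35 = 35·1 + 0
Back-substitute:
1 = 36 − 35
1 = −575 + 16·36
1 = 16·611 − 17·575
1 = −17·2408 + 67·611
1 = 67·3019 − 84·2408
1 = −84·5427 + 151·3019
1 = 151·8446 − 235·5427
1 = −235·13873 + 386·8446
1 = 386·22319 − 621·13873
1 = −621·36192 + 1007·22319
So 22319·1007 ≡ 1 (mod 36192), hence d = 1007.

1007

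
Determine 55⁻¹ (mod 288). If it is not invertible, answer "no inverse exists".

199

Extended Euclidean algorithm:
288 = 5×55 + 13
55 = 4×13 + 3
13 = 4×3 + 1
3 = 3×1 + 0
gcd = 1, so the inverse exists. Back-substitute:
1 = 13 − 4·3
1 = −4·55 + 17·13
1 = 17·288 − 89·55
So 55·(-89) ≡ 1 (mod 288), and -89 ≡ 199 (mod 288).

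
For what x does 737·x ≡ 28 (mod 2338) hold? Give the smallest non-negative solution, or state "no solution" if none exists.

First find gcd(737, 2338):
2338 = 3×737 + 127
737 = 5×127 + 102
127 = 1×102 + 25
102 = 4×25 + 2
25 = 12×2 + 1
2 = 2×1 + 0
gcd = 1, so a unique solution mod 2338 exists.
Back-substitute for the Bézout coefficients:
1 = 25 − 12·2
1 = −12·102 + 49·25
1 = 49·127 − 61·102
1 = −61·737 + 354·127
1 = 354·2338 − 1123·737
So 737·(-1123) ≡ 1 (mod 2338), giving 737⁻¹ ≡ 1215.
x ≡ 737⁻¹·28 ≡ 1215·28 ≡ 1288 (mod 2338).

1288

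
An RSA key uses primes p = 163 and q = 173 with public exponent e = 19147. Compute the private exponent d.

φ(n) = (p−1)(q−1) = 162·172 = 27864.
Need d with 19147·d ≡ 1 (mod 27864). Apply the extended Euclidean algorithm:
27864 = 1*19147 + 8717
19147 = 2*8717 + 1713
8717 = 5*1713 + 152
1713 = 11*152 + 41
152 = 3*41 + 29
41 = 1*29 + 12
29 = 2*12 + 5
12 = 2*5 + 2
5 = 2*2 + 1
2 = 2*1 + 0
Back-substitute:
1 = 5 − 2·2
1 = −2·12 + 5·5
1 = 5·29 − 12·12
1 = −12·41 + 17·29
1 = 17·152 − 63·41
1 = −63·1713 + 710·152
1 = 710·8717 − 3613·1713
1 = −3613·19147 + 7936·8717
1 = 7936·27864 − 11549·19147
So 19147·(-11549) ≡ 1 (mod 27864), hence d ≡ -11549 ≡ 16315 (mod 27864).

16315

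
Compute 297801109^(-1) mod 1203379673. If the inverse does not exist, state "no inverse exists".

147796165

gcd(1203379673, 297801109) by repeated division:
1203379673 = 4*297801109 + 12175237
297801109 = 24*12175237 + 5595421
12175237 = 2*5595421 + 984395
5595421 = 5*984395 + 673446
984395 = 1*673446 + 310949
673446 = 2*310949 + 51548
310949 = 6*51548 + 1661
51548 = 31*1661 + 57
1661 = 29*57 + 8
57 = 7*8 + 1
8 = 8*1 + 0
Since gcd(297801109, 1203379673) = 1, back-substitute to write 1 as a combination:
1 = 57 − 7·8
1 = −7·1661 + 204·57
1 = 204·51548 − 6331·1661
1 = −6331·310949 + 38190·51548
1 = 38190·673446 − 82711·310949
1 = −82711·984395 + 120901·673446
1 = 120901·5595421 − 687216·984395
1 = −687216·12175237 + 1495333·5595421
1 = 1495333·297801109 − 36575208·12175237
1 = −36575208·1203379673 + 147796165·297801109
So 297801109·147796165 ≡ 1 (mod 1203379673).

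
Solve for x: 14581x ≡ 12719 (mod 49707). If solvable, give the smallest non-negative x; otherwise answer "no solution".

5186

First find gcd(14581, 49707):
49707 = 3·14581 + 5964
14581 = 2·5964 + 2653
5964 = 2·2653 + 658
2653 = 4·658 + 21
658 = 31·21 + 7
21 = 3·7 + 0
gcd = 7 and 7 | 12719, so solutions exist. Divide through by 7: 2083x ≡ 1817 (mod 7101).
Now find 2083⁻¹ mod 7101:
7101 = 3*2083 + 852
2083 = 2*852 + 379
852 = 2*379 + 94
379 = 4*94 + 3
94 = 31*3 + 1
3 = 3*1 + 0
Back-substitute:
1 = 94 − 31·3
1 = −31·379 + 125·94
1 = 125·852 − 281·379
1 = −281·2083 + 687·852
1 = 687·7101 − 2342·2083
So 2083·(-2342) ≡ 1 (mod 7101), i.e. 2083⁻¹ ≡ 4759.
Then x ≡ 4759·1817 ≡ 5186 (mod 7101); the smallest non-negative solution is x = 5186.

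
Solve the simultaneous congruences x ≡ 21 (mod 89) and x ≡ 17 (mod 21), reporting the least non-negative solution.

Write x = 21 + 89·k. Then 89·k ≡ 17 − 21 ≡ 17 (mod 21).
Need 89⁻¹ mod 21. Extended Euclid on (21, 5):
21 = 4·5 + 1
5 = 5·1 + 0
Back-substitute:
1 = 21 − 4·5
89⁻¹ ≡ 17 (mod 21), so k ≡ 17·17 ≡ 16 (mod 21).
x = 21 + 89·16 = 1445.

1445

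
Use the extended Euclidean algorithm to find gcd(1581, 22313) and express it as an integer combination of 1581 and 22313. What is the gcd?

Euclidean algorithm:
22313 = 14×1581 + 179
1581 = 8×179 + 149
179 = 1×149 + 30
149 = 4×30 + 29
30 = 1×29 + 1
29 = 29×1 + 0
gcd(1581, 22313) = 1.
Working backward:
1 = 30 − 29
1 = −149 + 5·30
1 = 5·179 − 6·149
1 = −6·1581 + 53·179
1 = 53·22313 − 748·1581
So 1 = (53)·22313 + (-748)·1581.

1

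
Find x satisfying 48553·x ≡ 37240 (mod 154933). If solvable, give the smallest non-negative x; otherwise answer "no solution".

First find gcd(48553, 154933):
154933 = 3*48553 + 9274
48553 = 5*9274 + 2183
9274 = 4*2183 + 542
2183 = 4*542 + 15
542 = 36*15 + 2
15 = 7*2 + 1
2 = 2*1 + 0
gcd = 1, so a unique solution mod 154933 exists.
Back-substitute for the Bézout coefficients:
1 = 15 − 7·2
1 = −7·542 + 253·15
1 = 253·2183 − 1019·542
1 = −1019·9274 + 4329·2183
1 = 4329·48553 − 22664·9274
1 = −22664·154933 + 72321·48553
So 48553·(72321) ≡ 1 (mod 154933), giving 48553⁻¹ ≡ 72321.
x ≡ 48553⁻¹·37240 ≡ 72321·37240 ≡ 33701 (mod 154933).

33701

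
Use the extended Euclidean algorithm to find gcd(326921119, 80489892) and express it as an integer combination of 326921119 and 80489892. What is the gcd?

Repeated division:
326921119 = 4*80489892 + 4961551
80489892 = 16*4961551 + 1105076
4961551 = 4*1105076 + 541247
1105076 = 2*541247 + 22582
541247 = 23*22582 + 21861
22582 = 1*21861 + 721
21861 = 30*721 + 231
721 = 3*231 + 28
231 = 8*28 + 7
28 = 4*7 + 0
gcd(326921119, 80489892) = 7.
Working backward:
7 = 231 − 8·28
7 = −8·721 + 25·231
7 = 25·21861 − 758·721
7 = −758·22582 + 783·21861
7 = 783·541247 − 18767·22582
7 = −18767·1105076 + 38317·541247
7 = 38317·4961551 − 172035·1105076
7 = −172035·80489892 + 2790877·4961551
7 = 2790877·326921119 − 11335543·80489892
So 7 = (2790877)·326921119 + (-11335543)·80489892.

7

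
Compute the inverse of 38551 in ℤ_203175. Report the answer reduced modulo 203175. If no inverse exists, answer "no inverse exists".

Apply the Euclidean algorithm to 203175 and 38551:
203175 = 5*38551 + 10420
38551 = 3*10420 + 7291
10420 = 1*7291 + 3129
7291 = 2*3129 + 1033
3129 = 3*1033 + 30
1033 = 34*30 + 13
30 = 2*13 + 4
13 = 3*4 + 1
4 = 4*1 + 0
The gcd is 1. Working backward:
1 = 13 − 3·4
1 = −3·30 + 7·13
1 = 7·1033 − 241·30
1 = −241·3129 + 730·1033
1 = 730·7291 − 1701·3129
1 = −1701·10420 + 2431·7291
1 = 2431·38551 − 8994·10420
1 = −8994·203175 + 47401·38551
So 38551·47401 ≡ 1 (mod 203175).

47401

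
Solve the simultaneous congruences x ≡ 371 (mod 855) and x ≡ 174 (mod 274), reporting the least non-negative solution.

158546

Write x = 371 + 855·k. Then 855·k ≡ 174 − 371 ≡ 77 (mod 274).
Need 855⁻¹ mod 274. Extended Euclid on (274, 33):
274 = 8·33 + 10
33 = 3·10 + 3
10 = 3·3 + 1
3 = 3·1 + 0
Back-substitute:
1 = 10 − 3·3
1 = −3·33 + 10·10
1 = 10·274 − 83·33
855⁻¹ ≡ 191 (mod 274), so k ≡ 191·77 ≡ 185 (mod 274).
x = 371 + 855·185 = 158546.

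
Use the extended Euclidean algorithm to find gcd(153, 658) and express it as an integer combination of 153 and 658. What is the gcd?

Euclidean algorithm:
658 = 4×153 + 46
153 = 3×46 + 15
46 = 3×15 + 1
15 = 15×1 + 0
gcd(153, 658) = 1.
Back-substituting:
1 = 46 − 3·15
1 = −3·153 + 10·46
1 = 10·658 − 43·153
So 1 = (10)·658 + (-43)·153.

1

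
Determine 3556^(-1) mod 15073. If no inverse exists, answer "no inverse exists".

10457

gcd(15073, 3556) by repeated division:
15073 = 4*3556 + 849
3556 = 4*849 + 160
849 = 5*160 + 49
160 = 3*49 + 13
49 = 3*13 + 10
13 = 1*10 + 3
10 = 3*3 + 1
3 = 3*1 + 0
gcd = 1, so the inverse exists. Back-substitute:
1 = 10 − 3·3
1 = −3·13 + 4·10
1 = 4·49 − 15·13
1 = −15·160 + 49·49
1 = 49·849 − 260·160
1 = −260·3556 + 1089·849
1 = 1089·15073 − 4616·3556
So 3556·(-4616) ≡ 1 (mod 15073), and -4616 ≡ 10457 (mod 15073).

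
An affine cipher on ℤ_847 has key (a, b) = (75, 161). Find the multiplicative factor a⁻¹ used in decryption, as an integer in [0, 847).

gcd(847, 75) by repeated division:
847 = 11*75 + 22
75 = 3*22 + 9
22 = 2*9 + 4
9 = 2*4 + 1
4 = 4*1 + 0
Since gcd(75, 847) = 1, back-substitute to write 1 as a combination:
1 = 9 − 2·4
1 = −2·22 + 5·9
1 = 5·75 − 17·22
1 = −17·847 + 192·75
So 75·192 ≡ 1 (mod 847).

192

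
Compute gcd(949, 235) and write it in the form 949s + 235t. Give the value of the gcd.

Apply Euclid's algorithm to 949 and 235:
949 = 4·235 + 9
235 = 26·9 + 1
9 = 9·1 + 0
gcd(949, 235) = 1.
Back-substituting:
1 = 235 − 26·9
1 = −26·949 + 105·235
So 1 = (-26)·949 + (105)·235.

1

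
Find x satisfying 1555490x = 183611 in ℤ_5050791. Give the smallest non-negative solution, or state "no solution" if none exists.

2027827

First find gcd(1555490, 5050791):
5050791 = 3×1555490 + 384321
1555490 = 4×384321 + 18206
384321 = 21×18206 + 1995
18206 = 9×1995 + 251
1995 = 7×251 + 238
251 = 1×238 + 13
238 = 18×13 + 4
13 = 3×4 + 1
4 = 4×1 + 0
gcd = 1, so a unique solution mod 5050791 exists.
Back-substitute for the Bézout coefficients:
1 = 13 − 3·4
1 = −3·238 + 55·13
1 = 55·251 − 58·238
1 = −58·1995 + 461·251
1 = 461·18206 − 4207·1995
1 = −4207·384321 + 88808·18206
1 = 88808·1555490 − 359439·384321
1 = −359439·5050791 + 1167125·1555490
So 1555490·(1167125) ≡ 1 (mod 5050791), giving 1555490⁻¹ ≡ 1167125.
x ≡ 1555490⁻¹·183611 ≡ 1167125·183611 ≡ 2027827 (mod 5050791).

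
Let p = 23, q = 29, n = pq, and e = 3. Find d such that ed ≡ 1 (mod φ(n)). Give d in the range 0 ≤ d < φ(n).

φ(n) = (p−1)(q−1) = 22·28 = 616.
Need d with 3·d ≡ 1 (mod 616). Apply the extended Euclidean algorithm:
616 = 205·3 + 1
3 = 3·1 + 0
Back-substitute:
1 = 616 − 205·3
So 3·(-205) ≡ 1 (mod 616), hence d ≡ -205 ≡ 411 (mod 616).

411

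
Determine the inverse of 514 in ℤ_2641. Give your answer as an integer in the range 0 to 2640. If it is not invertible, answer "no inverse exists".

1711

Run Euclid on (2641, 514):
2641 = 5×514 + 71
514 = 7×71 + 17
71 = 4×17 + 3
17 = 5×3 + 2
3 = 1×2 + 1
2 = 2×1 + 0
Since gcd(514, 2641) = 1, back-substitute to write 1 as a combination:
1 = 3 − 2
1 = −17 + 6·3
1 = 6·71 − 25·17
1 = −25·514 + 181·71
1 = 181·2641 − 930·514
Hence 514⁻¹ ≡ -930 ≡ 1711 (mod 2641).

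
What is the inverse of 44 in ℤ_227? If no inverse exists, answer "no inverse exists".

Apply the Euclidean algorithm to 227 and 44:
227 = 5×44 + 7
44 = 6×7 + 2
7 = 3×2 + 1
2 = 2×1 + 0
gcd = 1, so the inverse exists. Back-substitute:
1 = 7 − 3·2
1 = −3·44 + 19·7
1 = 19·227 − 98·44
Hence 44⁻¹ ≡ -98 ≡ 129 (mod 227).

129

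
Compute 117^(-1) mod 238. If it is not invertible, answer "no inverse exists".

Run Euclid on (238, 117):
238 = 2*117 + 4
117 = 29*4 + 1
4 = 4*1 + 0
gcd = 1, so the inverse exists. Back-substitute:
1 = 117 − 29·4
1 = −29·238 + 59·117
So 117·59 ≡ 1 (mod 238).

59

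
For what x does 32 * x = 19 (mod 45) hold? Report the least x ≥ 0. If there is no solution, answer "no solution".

2

First find gcd(32, 45):
45 = 1*32 + 13
32 = 2*13 + 6
13 = 2*6 + 1
6 = 6*1 + 0
gcd = 1, so a unique solution mod 45 exists.
Back-substitute for the Bézout coefficients:
1 = 13 − 2·6
1 = −2·32 + 5·13
1 = 5·45 − 7·32
So 32·(-7) ≡ 1 (mod 45), giving 32⁻¹ ≡ 38.
x ≡ 32⁻¹·19 ≡ 38·19 ≡ 2 (mod 45).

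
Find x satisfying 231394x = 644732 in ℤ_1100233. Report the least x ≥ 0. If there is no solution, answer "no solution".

First find gcd(231394, 1100233):
1100233 = 4×231394 + 174657
231394 = 1×174657 + 56737
174657 = 3×56737 + 4446
56737 = 12×4446 + 3385
4446 = 1×3385 + 1061
3385 = 3×1061 + 202
1061 = 5×202 + 51
202 = 3×51 + 49
51 = 1×49 + 2
49 = 24×2 + 1
2 = 2×1 + 0
gcd = 1, so a unique solution mod 1100233 exists.
Back-substitute for the Bézout coefficients:
1 = 49 − 24·2
1 = −24·51 + 25·49
1 = 25·202 − 99·51
1 = −99·1061 + 520·202
1 = 520·3385 − 1659·1061
1 = −1659·4446 + 2179·3385
1 = 2179·56737 − 27807·4446
1 = −27807·174657 + 85600·56737
1 = 85600·231394 − 113407·174657
1 = −113407·1100233 + 539228·231394
So 231394·(539228) ≡ 1 (mod 1100233), giving 231394⁻¹ ≡ 539228.
x ≡ 231394⁻¹·644732 ≡ 539228·644732 ≡ 422391 (mod 1100233).

422391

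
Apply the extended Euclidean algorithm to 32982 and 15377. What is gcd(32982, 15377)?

1

Euclidean algorithm:
32982 = 2×15377 + 2228
15377 = 6×2228 + 2009
2228 = 1×2009 + 219
2009 = 9×219 + 38
219 = 5×38 + 29
38 = 1×29 + 9
29 = 3×9 + 2
9 = 4×2 + 1
2 = 2×1 + 0
gcd(32982, 15377) = 1.
Back-substituting:
1 = 9 − 4·2
1 = −4·29 + 13·9
1 = 13·38 − 17·29
1 = −17·219 + 98·38
1 = 98·2009 − 899·219
1 = −899·2228 + 997·2009
1 = 997·15377 − 6881·2228
1 = −6881·32982 + 14759·15377
So 1 = (-6881)·32982 + (14759)·15377.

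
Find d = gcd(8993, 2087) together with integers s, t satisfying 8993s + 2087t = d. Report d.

Apply Euclid's algorithm to 8993 and 2087:
8993 = 4*2087 + 645
2087 = 3*645 + 152
645 = 4*152 + 37
152 = 4*37 + 4
37 = 9*4 + 1
4 = 4*1 + 0
gcd(8993, 2087) = 1.
Express as a combination:
1 = 37 − 9·4
1 = −9·152 + 37·37
1 = 37·645 − 157·152
1 = −157·2087 + 508·645
1 = 508·8993 − 2189·2087
So 1 = (508)·8993 + (-2189)·2087.

1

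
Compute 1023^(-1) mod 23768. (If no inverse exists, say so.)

13127

Run Euclid on (23768, 1023):
23768 = 23·1023 + 239
1023 = 4·239 + 67
239 = 3·67 + 38
67 = 1·38 + 29
38 = 1·29 + 9
29 = 3·9 + 2
9 = 4·2 + 1
2 = 2·1 + 0
The gcd is 1. Working backward:
1 = 9 − 4·2
1 = −4·29 + 13·9
1 = 13·38 − 17·29
1 = −17·67 + 30·38
1 = 30·239 − 107·67
1 = −107·1023 + 458·239
1 = 458·23768 − 10641·1023
Hence 1023⁻¹ ≡ -10641 ≡ 13127 (mod 23768).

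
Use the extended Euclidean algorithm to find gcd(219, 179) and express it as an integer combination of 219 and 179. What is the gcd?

Repeated division:
219 = 1·179 + 40
179 = 4·40 + 19
40 = 2·19 + 2
19 = 9·2 + 1
2 = 2·1 + 0
gcd(219, 179) = 1.
Back-substituting:
1 = 19 − 9·2
1 = −9·40 + 19·19
1 = 19·179 − 85·40
1 = −85·219 + 104·179
So 1 = (-85)·219 + (104)·179.

1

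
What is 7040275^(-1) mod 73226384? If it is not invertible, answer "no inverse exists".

no inverse exists

Compute gcd(7040275, 73226384):
73226384 = 10*7040275 + 2823634
7040275 = 2*2823634 + 1393007
2823634 = 2*1393007 + 37620
1393007 = 37*37620 + 1067
37620 = 35*1067 + 275
1067 = 3*275 + 242
275 = 1*242 + 33
242 = 7*33 + 11
33 = 3*11 + 0
gcd(7040275, 73226384) = 11 ≠ 1, so 7040275 has no multiplicative inverse modulo 73226384.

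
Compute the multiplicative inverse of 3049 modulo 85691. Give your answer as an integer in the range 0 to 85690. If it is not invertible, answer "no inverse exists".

37070

Extended Euclidean algorithm:
85691 = 28·3049 + 319
3049 = 9·319 + 178
319 = 1·178 + 141
178 = 1·141 + 37
141 = 3·37 + 30
37 = 1·30 + 7
30 = 4·7 + 2
7 = 3·2 + 1
2 = 2·1 + 0
gcd = 1, so the inverse exists. Back-substitute:
1 = 7 − 3·2
1 = −3·30 + 13·7
1 = 13·37 − 16·30
1 = −16·141 + 61·37
1 = 61·178 − 77·141
1 = −77·319 + 138·178
1 = 138·3049 − 1319·319
1 = −1319·85691 + 37070·3049
So 3049·37070 ≡ 1 (mod 85691).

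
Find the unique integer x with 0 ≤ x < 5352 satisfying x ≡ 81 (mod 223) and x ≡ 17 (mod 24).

Write x = 81 + 223·k. Then 223·k ≡ 17 − 81 ≡ 8 (mod 24).
Need 223⁻¹ mod 24. Extended Euclid on (24, 7):
24 = 3·7 + 3
7 = 2·3 + 1
3 = 3·1 + 0
Back-substitute:
1 = 7 − 2·3
1 = −2·24 + 7·7
223⁻¹ ≡ 7 (mod 24), so k ≡ 7·8 ≡ 8 (mod 24).
x = 81 + 223·8 = 1865.

1865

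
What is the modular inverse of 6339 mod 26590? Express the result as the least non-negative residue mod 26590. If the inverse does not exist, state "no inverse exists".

gcd(26590, 6339) by repeated division:
26590 = 4*6339 + 1234
6339 = 5*1234 + 169
1234 = 7*169 + 51
169 = 3*51 + 16
51 = 3*16 + 3
16 = 5*3 + 1
3 = 3*1 + 0
The gcd is 1. Working backward:
1 = 16 − 5·3
1 = −5·51 + 16·16
1 = 16·169 − 53·51
1 = −53·1234 + 387·169
1 = 387·6339 − 1988·1234
1 = −1988·26590 + 8339·6339
So 6339·8339 ≡ 1 (mod 26590).

8339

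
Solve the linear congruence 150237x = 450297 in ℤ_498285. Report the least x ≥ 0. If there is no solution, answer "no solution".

First find gcd(150237, 498285):
498285 = 3*150237 + 47574
150237 = 3*47574 + 7515
47574 = 6*7515 + 2484
7515 = 3*2484 + 63
2484 = 39*63 + 27
63 = 2*27 + 9
27 = 3*9 + 0
gcd = 9 and 9 | 450297, so solutions exist. Divide through by 9: 16693x ≡ 50033 (mod 55365).
Now find 16693⁻¹ mod 55365:
55365 = 3*16693 + 5286
16693 = 3*5286 + 835
5286 = 6*835 + 276
835 = 3*276 + 7
276 = 39*7 + 3
7 = 2*3 + 1
3 = 3*1 + 0
Back-substitute:
1 = 7 − 2·3
1 = −2·276 + 79·7
1 = 79·835 − 239·276
1 = −239·5286 + 1513·835
1 = 1513·16693 − 4778·5286
1 = −4778·55365 + 15847·16693
So 16693⁻¹ ≡ 15847 (mod 55365).
Then x ≡ 15847·50033 ≡ 46151 (mod 55365); the smallest non-negative solution is x = 46151.

46151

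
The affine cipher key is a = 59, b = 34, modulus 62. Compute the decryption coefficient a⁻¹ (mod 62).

41

Extended Euclidean algorithm:
62 = 1×59 + 3
59 = 19×3 + 2
3 = 1×2 + 1
2 = 2×1 + 0
gcd = 1, so the inverse exists. Back-substitute:
1 = 3 − 2
1 = −59 + 20·3
1 = 20·62 − 21·59
Thus 59·(-21) ≡ 1 (mod 62); reducing, -21 mod 62 = 41.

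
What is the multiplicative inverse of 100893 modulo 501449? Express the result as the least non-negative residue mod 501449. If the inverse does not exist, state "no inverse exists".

no inverse exists

Euclidean algorithm on 501449, 100893:
501449 = 4·100893 + 97877
100893 = 1·97877 + 3016
97877 = 32·3016 + 1365
3016 = 2·1365 + 286
1365 = 4·286 + 221
286 = 1·221 + 65
221 = 3·65 + 26
65 = 2·26 + 13
26 = 2·13 + 0
The gcd is 13, not 1, hence no inverse exists.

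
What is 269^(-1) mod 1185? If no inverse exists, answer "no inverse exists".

Extended Euclidean algorithm:
1185 = 4×269 + 109
269 = 2×109 + 51
109 = 2×51 + 7
51 = 7×7 + 2
7 = 3×2 + 1
2 = 2×1 + 0
The gcd is 1. Working backward:
1 = 7 − 3·2
1 = −3·51 + 22·7
1 = 22·109 − 47·51
1 = −47·269 + 116·109
1 = 116·1185 − 511·269
So 269·(-511) ≡ 1 (mod 1185), and -511 ≡ 674 (mod 1185).

674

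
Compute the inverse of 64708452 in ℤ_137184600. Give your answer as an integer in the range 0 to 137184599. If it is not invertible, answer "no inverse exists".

Compute gcd(64708452, 137184600):
137184600 = 2·64708452 + 7767696
64708452 = 8·7767696 + 2566884
7767696 = 3·2566884 + 67044
2566884 = 38·67044 + 19212
67044 = 3·19212 + 9408
19212 = 2·9408 + 396
9408 = 23·396 + 300
396 = 1·300 + 96
300 = 3·96 + 12
96 = 8·12 + 0
Since gcd = 12 > 1, 64708452 is not a unit mod 137184600.

no inverse exists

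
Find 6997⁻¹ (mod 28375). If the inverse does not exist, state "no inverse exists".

1833

Extended Euclidean algorithm:
28375 = 4·6997 + 387
6997 = 18·387 + 31
387 = 12·31 + 15
31 = 2·15 + 1
15 = 15·1 + 0
The gcd is 1. Working backward:
1 = 31 − 2·15
1 = −2·387 + 25·31
1 = 25·6997 − 452·387
1 = −452·28375 + 1833·6997
So 6997·1833 ≡ 1 (mod 28375).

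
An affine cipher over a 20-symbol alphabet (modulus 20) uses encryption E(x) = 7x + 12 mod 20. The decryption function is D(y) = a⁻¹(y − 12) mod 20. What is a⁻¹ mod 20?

Extended Euclidean algorithm:
20 = 2*7 + 6
7 = 1*6 + 1
6 = 6*1 + 0
Since gcd(7, 20) = 1, back-substitute to write 1 as a combination:
1 = 7 − 6
1 = −20 + 3·7
So 7·3 ≡ 1 (mod 20).

3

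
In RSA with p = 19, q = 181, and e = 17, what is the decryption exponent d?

φ(n) = (p−1)(q−1) = 18·180 = 3240.
Need d with 17·d ≡ 1 (mod 3240). Apply the extended Euclidean algorithm:
3240 = 190×17 + 10
17 = 1×10 + 7
10 = 1×7 + 3
7 = 2×3 + 1
3 = 3×1 + 0
Back-substitute:
1 = 7 − 2·3
1 = −2·10 + 3·7
1 = 3·17 − 5·10
1 = −5·3240 + 953·17
So 17·953 ≡ 1 (mod 3240), hence d = 953.

953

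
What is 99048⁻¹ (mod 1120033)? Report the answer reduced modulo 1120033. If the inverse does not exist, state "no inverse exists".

Apply the Euclidean algorithm to 1120033 and 99048:
1120033 = 11·99048 + 30505
99048 = 3·30505 + 7533
30505 = 4·7533 + 373
7533 = 20·373 + 73
373 = 5·73 + 8
73 = 9·8 + 1
8 = 8·1 + 0
gcd = 1, so the inverse exists. Back-substitute:
1 = 73 − 9·8
1 = −9·373 + 46·73
1 = 46·7533 − 929·373
1 = −929·30505 + 3762·7533
1 = 3762·99048 − 12215·30505
1 = −12215·1120033 + 138127·99048
So 99048·138127 ≡ 1 (mod 1120033).

138127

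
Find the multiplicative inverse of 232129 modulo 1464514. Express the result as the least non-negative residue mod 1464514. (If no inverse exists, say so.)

gcd(1464514, 232129) by repeated division:
1464514 = 6×232129 + 71740
232129 = 3×71740 + 16909
71740 = 4×16909 + 4104
16909 = 4×4104 + 493
4104 = 8×493 + 160
493 = 3×160 + 13
160 = 12×13 + 4
13 = 3×4 + 1
4 = 4×1 + 0
Since gcd(232129, 1464514) = 1, back-substitute to write 1 as a combination:
1 = 13 − 3·4
1 = −3·160 + 37·13
1 = 37·493 − 114·160
1 = −114·4104 + 949·493
1 = 949·16909 − 3910·4104
1 = −3910·71740 + 16589·16909
1 = 16589·232129 − 53677·71740
1 = −53677·1464514 + 338651·232129
So 232129·338651 ≡ 1 (mod 1464514).

338651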